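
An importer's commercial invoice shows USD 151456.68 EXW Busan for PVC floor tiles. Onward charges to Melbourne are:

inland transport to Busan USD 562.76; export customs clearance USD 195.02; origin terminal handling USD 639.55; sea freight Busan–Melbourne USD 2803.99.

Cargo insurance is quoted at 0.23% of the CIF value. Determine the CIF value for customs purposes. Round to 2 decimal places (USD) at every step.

Let C be the CIF value. C = EXW price + pre-shipment costs + freight + 0.23% × C
C − 0.23% × C = 151456.68 + 562.76 + 195.02 + 639.55 + 2803.99
0.9977 × C = 155658.00
C = 155658.00 / 0.9977 = 156016.84
Insurance premium = 0.23% × 156016.84 = 358.84

CIF value: USD 156016.84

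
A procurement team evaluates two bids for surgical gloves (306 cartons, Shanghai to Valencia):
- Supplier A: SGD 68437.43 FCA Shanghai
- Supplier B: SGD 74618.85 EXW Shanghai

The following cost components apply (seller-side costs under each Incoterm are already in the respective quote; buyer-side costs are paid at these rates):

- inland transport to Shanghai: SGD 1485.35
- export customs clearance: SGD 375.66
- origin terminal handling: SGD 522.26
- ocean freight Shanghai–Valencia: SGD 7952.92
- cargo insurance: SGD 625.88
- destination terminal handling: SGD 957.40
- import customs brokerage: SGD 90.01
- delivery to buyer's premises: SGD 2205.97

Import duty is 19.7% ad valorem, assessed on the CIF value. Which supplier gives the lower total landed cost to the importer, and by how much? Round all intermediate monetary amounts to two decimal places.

Supplier A (FCA):
CIF value = FCA price + origin terminal + freight + insurance = 68437.43 + 522.26 + 7952.92 + 625.88 = 77538.49
Import duty = 77538.49 × 19.7% = 15275.08
Buyer bears (A): 522.26 + 7952.92 + 625.88 + 957.40 + 90.01 + 2205.97 = 12354.44
Landed cost (A) = invoice 68437.43 + 12354.44 + duty 15275.08 = 96066.95
Supplier B (EXW):
CIF value = EXW price + inland to port + export clearance + origin terminal + freight + insurance = 74618.85 + 1485.35 + 375.66 + 522.26 + 7952.92 + 625.88 = 85580.92
Import duty = 85580.92 × 19.7% = 16859.44
Buyer bears (B): 1485.35 + 375.66 + 522.26 + 7952.92 + 625.88 + 957.40 + 90.01 + 2205.97 = 14215.45
Landed cost (B) = invoice 74618.85 + 14215.45 + duty 16859.44 = 105693.74
Difference = |96066.95 − 105693.74| = 9626.79

Supplier A is cheaper by SGD 9626.79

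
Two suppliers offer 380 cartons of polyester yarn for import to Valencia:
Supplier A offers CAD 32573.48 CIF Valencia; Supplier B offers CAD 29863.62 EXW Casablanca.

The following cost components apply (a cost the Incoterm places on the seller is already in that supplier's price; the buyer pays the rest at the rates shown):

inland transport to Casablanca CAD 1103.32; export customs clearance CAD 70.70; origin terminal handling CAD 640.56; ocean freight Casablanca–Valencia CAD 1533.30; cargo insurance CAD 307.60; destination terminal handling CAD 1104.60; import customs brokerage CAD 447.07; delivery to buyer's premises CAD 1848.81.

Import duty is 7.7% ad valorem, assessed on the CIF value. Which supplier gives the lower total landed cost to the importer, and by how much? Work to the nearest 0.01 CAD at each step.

Supplier A (CIF):
The CIF price already equals the CIF value: 32573.48
Import duty = 32573.48 × 7.7% = 2508.16
Buyer bears (A): 1104.60 + 447.07 + 1848.81 = 3400.48
Landed cost (A) = invoice 32573.48 + 3400.48 + duty 2508.16 = 38482.12
Supplier B (EXW):
CIF value = EXW price + inland to port + export clearance + origin terminal + freight + insurance = 29863.62 + 1103.32 + 70.70 + 640.56 + 1533.30 + 307.60 = 33519.10
Import duty = 33519.10 × 7.7% = 2580.97
Buyer bears (B): 1103.32 + 70.70 + 640.56 + 1533.30 + 307.60 + 1104.60 + 447.07 + 1848.81 = 7055.96
Landed cost (B) = invoice 29863.62 + 7055.96 + duty 2580.97 = 39500.55
Difference = |38482.12 − 39500.55| = 1018.43

Supplier A is cheaper by CAD 1018.43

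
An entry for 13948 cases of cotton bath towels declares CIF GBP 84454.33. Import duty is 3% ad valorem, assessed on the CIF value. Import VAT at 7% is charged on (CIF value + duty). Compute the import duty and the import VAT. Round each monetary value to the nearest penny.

Import duty = 84454.33 × 3% = 2533.63
VAT base = CIF + duty = 84454.33 + 2533.63 = 86987.96
Import VAT = 86987.96 × 7% = 6089.16

Import duty: GBP 2533.63; import VAT: GBP 6089.16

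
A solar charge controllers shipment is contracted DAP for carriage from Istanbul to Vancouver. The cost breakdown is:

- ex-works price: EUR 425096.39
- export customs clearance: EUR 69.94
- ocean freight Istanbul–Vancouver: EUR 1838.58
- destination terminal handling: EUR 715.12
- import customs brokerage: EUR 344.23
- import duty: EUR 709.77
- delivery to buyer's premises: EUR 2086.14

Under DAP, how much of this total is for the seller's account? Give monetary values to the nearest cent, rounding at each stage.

DAP: the seller bears all costs to the named destination except import duty and clearance.
Seller's account: goods 425096.39 + export clearance 69.94 + freight 1838.58 + destination terminal 715.12 + delivery 2086.14 = 429806.17
Buyer's account: brokerage 344.23 + duty 709.77 = 1054.00

Seller's account: EUR 429806.17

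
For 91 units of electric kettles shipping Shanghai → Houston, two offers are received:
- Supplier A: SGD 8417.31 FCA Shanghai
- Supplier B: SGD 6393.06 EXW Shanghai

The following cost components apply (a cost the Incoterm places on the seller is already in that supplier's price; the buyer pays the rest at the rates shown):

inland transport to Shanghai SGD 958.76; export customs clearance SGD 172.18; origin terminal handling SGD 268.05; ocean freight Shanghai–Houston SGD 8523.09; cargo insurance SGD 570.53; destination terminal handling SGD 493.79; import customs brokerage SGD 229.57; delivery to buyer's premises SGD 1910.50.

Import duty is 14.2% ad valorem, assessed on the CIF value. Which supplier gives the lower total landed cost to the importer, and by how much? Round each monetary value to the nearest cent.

Supplier A (FCA):
CIF value = FCA price + origin terminal + freight + insurance = 8417.31 + 268.05 + 8523.09 + 570.53 = 17778.98
Import duty = 17778.98 × 14.2% = 2524.62
Buyer bears (A): 268.05 + 8523.09 + 570.53 + 493.79 + 229.57 + 1910.50 = 11995.53
Landed cost (A) = invoice 8417.31 + 11995.53 + duty 2524.62 = 22937.46
Supplier B (EXW):
CIF value = EXW price + inland to port + export clearance + origin terminal + freight + insurance = 6393.06 + 958.76 + 172.18 + 268.05 + 8523.09 + 570.53 = 16885.67
Import duty = 16885.67 × 14.2% = 2397.77
Buyer bears (B): 958.76 + 172.18 + 268.05 + 8523.09 + 570.53 + 493.79 + 229.57 + 1910.50 = 13126.47
Landed cost (B) = invoice 6393.06 + 13126.47 + duty 2397.77 = 21917.30
Difference = |22937.46 − 21917.30| = 1020.16

Supplier B is cheaper by SGD 1020.16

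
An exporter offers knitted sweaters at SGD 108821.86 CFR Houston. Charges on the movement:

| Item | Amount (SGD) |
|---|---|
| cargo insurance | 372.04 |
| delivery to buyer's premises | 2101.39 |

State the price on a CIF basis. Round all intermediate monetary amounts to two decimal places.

CIF price: SGD 109193.90

Not relevant to the conversion: delivery — on the buyer under both terms; not part of either seller's price.
From CFR to CIF, the seller additionally bears: insurance.
CIF price = 108821.86 + 372.04 = 109193.90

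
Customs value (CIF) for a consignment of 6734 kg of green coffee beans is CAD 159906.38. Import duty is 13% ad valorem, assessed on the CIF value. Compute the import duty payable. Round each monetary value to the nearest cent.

Import duty = 159906.38 × 13% = 20787.83

Import duty: CAD 20787.83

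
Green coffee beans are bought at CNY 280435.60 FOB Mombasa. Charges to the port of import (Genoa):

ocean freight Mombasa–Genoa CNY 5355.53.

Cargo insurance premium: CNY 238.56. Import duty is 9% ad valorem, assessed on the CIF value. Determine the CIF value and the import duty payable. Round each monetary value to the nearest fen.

CIF = FOB price + freight + insurance
CIF = 280435.60 + 5355.53 + 238.56 = 286029.69
Import duty = 286029.69 × 9% = 25742.67

CIF value: CNY 286029.69; import duty: CNY 25742.67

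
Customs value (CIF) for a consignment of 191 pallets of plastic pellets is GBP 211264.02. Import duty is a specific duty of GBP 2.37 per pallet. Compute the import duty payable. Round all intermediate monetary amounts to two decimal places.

Import duty: GBP 452.67

Import duty = 191 × 2.37 = 452.67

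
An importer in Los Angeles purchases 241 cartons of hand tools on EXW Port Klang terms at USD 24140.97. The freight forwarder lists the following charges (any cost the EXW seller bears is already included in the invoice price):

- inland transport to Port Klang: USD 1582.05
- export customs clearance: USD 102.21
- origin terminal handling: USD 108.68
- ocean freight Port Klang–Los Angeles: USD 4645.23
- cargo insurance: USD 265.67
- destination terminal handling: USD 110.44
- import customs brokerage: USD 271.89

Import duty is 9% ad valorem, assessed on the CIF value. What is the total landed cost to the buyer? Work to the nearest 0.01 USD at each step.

Total landed cost: USD 34003.17

EXW: the seller makes goods available at their premises; the buyer bears all onward costs.
CIF value = EXW price + inland to port + export clearance + origin terminal + freight + insurance = 24140.97 + 1582.05 + 102.21 + 108.68 + 4645.23 + 265.67 = 30844.81
Import duty = 30844.81 × 9% = 2776.03
Buyer bears: inland to port 1582.05 + export clearance 102.21 + origin terminal 108.68 + freight 4645.23 + insurance 265.67 + destination terminal 110.44 + brokerage 271.89 + duty 2776.03 = 9862.20
Landed cost = invoice 24140.97 + 9862.20 = 34003.17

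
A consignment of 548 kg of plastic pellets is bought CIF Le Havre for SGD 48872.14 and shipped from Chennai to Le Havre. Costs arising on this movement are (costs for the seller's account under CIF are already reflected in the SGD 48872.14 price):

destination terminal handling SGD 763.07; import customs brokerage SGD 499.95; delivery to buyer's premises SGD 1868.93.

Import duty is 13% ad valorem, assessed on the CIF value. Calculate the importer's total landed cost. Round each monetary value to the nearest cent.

CIF: the seller pays costs through ocean freight and marine insurance to the destination port.
The CIF price already equals the CIF value: 48872.14
Import duty = 48872.14 × 13% = 6353.38
Buyer bears: destination terminal 763.07 + brokerage 499.95 + delivery 1868.93 + duty 6353.38 = 9485.33
Landed cost = invoice 48872.14 + 9485.33 = 58357.47

Total landed cost: SGD 58357.47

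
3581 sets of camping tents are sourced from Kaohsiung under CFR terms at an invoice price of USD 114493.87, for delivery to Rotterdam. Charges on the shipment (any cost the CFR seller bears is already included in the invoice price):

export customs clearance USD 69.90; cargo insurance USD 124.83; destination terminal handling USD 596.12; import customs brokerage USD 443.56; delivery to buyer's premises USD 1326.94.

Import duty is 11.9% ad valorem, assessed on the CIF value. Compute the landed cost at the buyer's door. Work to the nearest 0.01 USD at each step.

Total landed cost: USD 130624.95

CFR: the seller pays costs through ocean freight to the destination port, but not insurance.
Already in the invoice (seller's account under CFR): export clearance — exclude.
CIF value = CFR price + insurance = 114493.87 + 124.83 = 114618.70
Import duty = 114618.70 × 11.9% = 13639.63
Buyer bears: insurance 124.83 + destination terminal 596.12 + brokerage 443.56 + delivery 1326.94 + duty 13639.63 = 16131.08
Landed cost = invoice 114493.87 + 16131.08 = 130624.95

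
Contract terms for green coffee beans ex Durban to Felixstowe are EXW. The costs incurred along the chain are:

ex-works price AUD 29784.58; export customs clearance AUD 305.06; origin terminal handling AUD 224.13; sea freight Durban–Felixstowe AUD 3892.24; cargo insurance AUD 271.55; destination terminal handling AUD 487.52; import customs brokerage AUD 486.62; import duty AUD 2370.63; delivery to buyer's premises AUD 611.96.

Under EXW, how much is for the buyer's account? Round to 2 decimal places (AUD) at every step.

EXW: the seller makes goods available at their premises; the buyer bears all onward costs.
Seller's account: goods 29784.58 = 29784.58
Buyer's account: export clearance 305.06 + origin terminal 224.13 + freight 3892.24 + insurance 271.55 + destination terminal 487.52 + brokerage 486.62 + duty 2370.63 + delivery 611.96 = 8649.71

Buyer's account: AUD 8649.71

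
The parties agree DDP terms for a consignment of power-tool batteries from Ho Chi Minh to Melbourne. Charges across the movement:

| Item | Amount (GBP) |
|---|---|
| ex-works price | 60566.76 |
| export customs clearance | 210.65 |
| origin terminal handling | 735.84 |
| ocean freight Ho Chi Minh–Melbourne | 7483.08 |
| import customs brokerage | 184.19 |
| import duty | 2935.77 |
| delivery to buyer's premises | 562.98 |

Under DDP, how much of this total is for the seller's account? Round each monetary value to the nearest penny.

Seller's account: GBP 72679.27

DDP: the seller bears all costs including import duty.
Seller's account: goods 60566.76 + export clearance 210.65 + origin terminal 735.84 + freight 7483.08 + brokerage 184.19 + duty 2935.77 + delivery 562.98 = 72679.27
Buyer's account: 0.00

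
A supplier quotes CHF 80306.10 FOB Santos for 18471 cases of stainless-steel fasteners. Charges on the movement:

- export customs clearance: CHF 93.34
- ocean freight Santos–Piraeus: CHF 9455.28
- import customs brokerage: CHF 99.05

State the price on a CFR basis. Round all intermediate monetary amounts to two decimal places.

Not relevant to the conversion: export clearance — on the seller under both FOB and CFR; already in the FOB price and stays in the CFR price. brokerage — on the buyer under both terms; not part of either seller's price.
From FOB to CFR, the seller additionally bears: freight.
CFR price = 80306.10 + 9455.28 = 89761.38

CFR price: CHF 89761.38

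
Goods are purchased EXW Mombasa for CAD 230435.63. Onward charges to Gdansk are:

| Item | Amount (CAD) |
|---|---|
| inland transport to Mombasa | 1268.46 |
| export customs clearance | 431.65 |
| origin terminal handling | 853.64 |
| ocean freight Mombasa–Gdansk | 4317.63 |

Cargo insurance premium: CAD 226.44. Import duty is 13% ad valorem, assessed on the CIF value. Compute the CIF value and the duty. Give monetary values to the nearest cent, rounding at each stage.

CIF = EXW price + pre-shipment costs + freight + insurance
CIF = 230435.63 + 1268.46 + 431.65 + 853.64 + 4317.63 + 226.44 = 237533.45
Import duty = 237533.45 × 13% = 30879.35

CIF value: CAD 237533.45; import duty: CAD 30879.35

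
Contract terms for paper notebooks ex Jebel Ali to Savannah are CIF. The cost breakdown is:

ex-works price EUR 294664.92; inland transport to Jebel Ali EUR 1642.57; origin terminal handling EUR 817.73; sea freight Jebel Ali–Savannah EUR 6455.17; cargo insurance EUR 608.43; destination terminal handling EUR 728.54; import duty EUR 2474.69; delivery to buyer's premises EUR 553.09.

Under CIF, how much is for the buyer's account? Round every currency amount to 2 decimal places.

Buyer's account: EUR 3756.32

CIF: the seller pays costs through ocean freight and marine insurance to the destination port.
Seller's account: goods 294664.92 + inland to port 1642.57 + origin terminal 817.73 + freight 6455.17 + insurance 608.43 = 304188.82
Buyer's account: destination terminal 728.54 + duty 2474.69 + delivery 553.09 = 3756.32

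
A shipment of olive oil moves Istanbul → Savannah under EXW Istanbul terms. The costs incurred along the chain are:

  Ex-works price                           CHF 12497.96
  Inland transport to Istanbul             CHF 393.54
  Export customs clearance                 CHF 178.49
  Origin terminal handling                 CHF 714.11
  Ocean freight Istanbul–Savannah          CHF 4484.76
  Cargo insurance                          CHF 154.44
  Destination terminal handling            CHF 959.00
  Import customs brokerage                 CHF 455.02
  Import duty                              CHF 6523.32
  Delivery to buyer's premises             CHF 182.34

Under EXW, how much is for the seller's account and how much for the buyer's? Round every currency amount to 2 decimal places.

Seller: CHF 12497.96; buyer: CHF 14045.02

EXW: the seller makes goods available at their premises; the buyer bears all onward costs.
Seller's account: goods 12497.96 = 12497.96
Buyer's account: inland to port 393.54 + export clearance 178.49 + origin terminal 714.11 + freight 4484.76 + insurance 154.44 + destination terminal 959.00 + brokerage 455.02 + duty 6523.32 + delivery 182.34 = 14045.02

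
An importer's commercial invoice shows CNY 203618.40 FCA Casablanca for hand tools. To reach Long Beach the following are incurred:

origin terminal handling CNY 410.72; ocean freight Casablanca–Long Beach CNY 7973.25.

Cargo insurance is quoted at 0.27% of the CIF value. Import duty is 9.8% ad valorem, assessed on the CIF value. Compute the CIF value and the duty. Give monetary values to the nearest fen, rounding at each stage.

Let C be the CIF value. C = FCA price + pre-shipment costs + freight + 0.27% × C
C − 0.27% × C = 203618.40 + 410.72 + 7973.25
0.9973 × C = 212002.37
C = 212002.37 / 0.9973 = 212576.33
Insurance premium = 0.27% × 212576.33 = 573.96
Import duty = 212576.33 × 9.8% = 20832.48

CIF value: CNY 212576.33; import duty: CNY 20832.48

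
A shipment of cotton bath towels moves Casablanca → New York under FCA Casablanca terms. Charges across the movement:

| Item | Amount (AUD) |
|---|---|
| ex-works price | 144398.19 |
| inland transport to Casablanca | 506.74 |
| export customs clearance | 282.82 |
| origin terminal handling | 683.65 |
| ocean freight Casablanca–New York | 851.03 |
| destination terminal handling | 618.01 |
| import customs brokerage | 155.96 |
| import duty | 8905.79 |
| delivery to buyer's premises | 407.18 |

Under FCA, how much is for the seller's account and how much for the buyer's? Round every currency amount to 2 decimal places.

FCA: the seller delivers export-cleared goods to the carrier; the buyer bears costs from that point.
Seller's account: goods 144398.19 + inland to port 506.74 + export clearance 282.82 = 145187.75
Buyer's account: origin terminal 683.65 + freight 851.03 + destination terminal 618.01 + brokerage 155.96 + duty 8905.79 + delivery 407.18 = 11621.62

Seller: AUD 145187.75; buyer: AUD 11621.62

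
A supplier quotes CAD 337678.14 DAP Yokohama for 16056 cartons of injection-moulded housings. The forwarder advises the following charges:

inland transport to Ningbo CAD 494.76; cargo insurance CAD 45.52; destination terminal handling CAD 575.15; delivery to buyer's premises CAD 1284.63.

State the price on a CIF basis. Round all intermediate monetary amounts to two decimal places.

CIF price: CAD 335818.36

Not relevant to the conversion: insurance, inland to port — on the seller under both DAP and CIF; already in the DAP price and stays in the CIF price.
From DAP to CIF, the seller no longer bears: destination terminal, delivery.
CIF price = 337678.14 − 575.15 − 1284.63 = 335818.36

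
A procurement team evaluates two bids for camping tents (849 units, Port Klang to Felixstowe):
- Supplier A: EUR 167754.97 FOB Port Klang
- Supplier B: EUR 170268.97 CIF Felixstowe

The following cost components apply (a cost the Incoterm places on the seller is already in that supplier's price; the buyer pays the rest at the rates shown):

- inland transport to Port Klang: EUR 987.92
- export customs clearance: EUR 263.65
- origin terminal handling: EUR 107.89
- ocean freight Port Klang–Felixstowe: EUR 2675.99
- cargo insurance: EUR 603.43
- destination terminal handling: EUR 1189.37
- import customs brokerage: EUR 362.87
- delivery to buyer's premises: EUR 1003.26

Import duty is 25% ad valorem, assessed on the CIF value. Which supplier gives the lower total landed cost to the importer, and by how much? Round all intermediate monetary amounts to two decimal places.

Supplier B is cheaper by EUR 956.78

Supplier A (FOB):
CIF value = FOB price + freight + insurance = 167754.97 + 2675.99 + 603.43 = 171034.39
Import duty = 171034.39 × 25% = 42758.60
Buyer bears (A): 2675.99 + 603.43 + 1189.37 + 362.87 + 1003.26 = 5834.92
Landed cost (A) = invoice 167754.97 + 5834.92 + duty 42758.60 = 216348.49
Supplier B (CIF):
The CIF price already equals the CIF value: 170268.97
Import duty = 170268.97 × 25% = 42567.24
Buyer bears (B): 1189.37 + 362.87 + 1003.26 = 2555.50
Landed cost (B) = invoice 170268.97 + 2555.50 + duty 42567.24 = 215391.71
Difference = |216348.49 − 215391.71| = 956.78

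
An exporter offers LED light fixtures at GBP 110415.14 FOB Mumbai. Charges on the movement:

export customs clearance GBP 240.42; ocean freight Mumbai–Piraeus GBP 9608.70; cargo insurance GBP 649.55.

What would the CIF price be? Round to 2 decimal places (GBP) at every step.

Not relevant to the conversion: export clearance — on the seller under both FOB and CIF; already in the FOB price and stays in the CIF price.
From FOB to CIF, the seller additionally bears: freight, insurance.
CIF price = 110415.14 + 9608.70 + 649.55 = 120673.39

CIF price: GBP 120673.39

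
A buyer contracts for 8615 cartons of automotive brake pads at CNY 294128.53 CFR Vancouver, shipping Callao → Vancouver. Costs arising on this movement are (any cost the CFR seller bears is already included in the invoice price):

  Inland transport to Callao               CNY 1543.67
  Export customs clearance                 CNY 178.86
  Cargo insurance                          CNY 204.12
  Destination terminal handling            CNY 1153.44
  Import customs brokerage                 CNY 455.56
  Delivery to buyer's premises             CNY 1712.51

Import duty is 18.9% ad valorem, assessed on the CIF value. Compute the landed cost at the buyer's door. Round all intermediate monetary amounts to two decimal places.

CFR: the seller pays costs through ocean freight to the destination port, but not insurance.
Already in the invoice (seller's account under CFR): inland to port, export clearance — exclude.
CIF value = CFR price + insurance = 294128.53 + 204.12 = 294332.65
Import duty = 294332.65 × 18.9% = 55628.87
Buyer bears: insurance 204.12 + destination terminal 1153.44 + brokerage 455.56 + delivery 1712.51 + duty 55628.87 = 59154.50
Landed cost = invoice 294128.53 + 59154.50 = 353283.03

Total landed cost: CNY 353283.03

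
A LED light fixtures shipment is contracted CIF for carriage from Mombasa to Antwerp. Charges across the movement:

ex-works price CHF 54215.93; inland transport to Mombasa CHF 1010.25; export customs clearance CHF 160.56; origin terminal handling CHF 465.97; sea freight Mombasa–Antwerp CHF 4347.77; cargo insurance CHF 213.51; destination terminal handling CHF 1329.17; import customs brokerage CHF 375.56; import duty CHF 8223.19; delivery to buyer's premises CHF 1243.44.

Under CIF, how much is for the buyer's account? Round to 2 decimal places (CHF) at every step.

CIF: the seller pays costs through ocean freight and marine insurance to the destination port.
Seller's account: goods 54215.93 + inland to port 1010.25 + export clearance 160.56 + origin terminal 465.97 + freight 4347.77 + insurance 213.51 = 60413.99
Buyer's account: destination terminal 1329.17 + brokerage 375.56 + duty 8223.19 + delivery 1243.44 = 11171.36

Buyer's account: CHF 11171.36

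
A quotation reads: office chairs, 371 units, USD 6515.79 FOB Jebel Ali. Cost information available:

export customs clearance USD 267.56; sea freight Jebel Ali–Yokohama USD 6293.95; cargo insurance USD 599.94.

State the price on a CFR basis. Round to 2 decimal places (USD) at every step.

CFR price: USD 12809.74

Not relevant to the conversion: export clearance — on the seller under both FOB and CFR; already in the FOB price and stays in the CFR price. insurance — on the buyer under both terms; not part of either seller's price.
From FOB to CFR, the seller additionally bears: freight.
CFR price = 6515.79 + 6293.95 = 12809.74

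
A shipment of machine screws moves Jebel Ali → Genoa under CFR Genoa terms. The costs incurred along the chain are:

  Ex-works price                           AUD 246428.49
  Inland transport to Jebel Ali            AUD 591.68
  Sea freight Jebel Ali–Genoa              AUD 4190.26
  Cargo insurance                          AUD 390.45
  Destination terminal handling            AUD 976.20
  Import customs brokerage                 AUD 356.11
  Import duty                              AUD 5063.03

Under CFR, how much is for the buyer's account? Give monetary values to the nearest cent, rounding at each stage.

Buyer's account: AUD 6785.79

CFR: the seller pays costs through ocean freight to the destination port, but not insurance.
Seller's account: goods 246428.49 + inland to port 591.68 + freight 4190.26 = 251210.43
Buyer's account: insurance 390.45 + destination terminal 976.20 + brokerage 356.11 + duty 5063.03 = 6785.79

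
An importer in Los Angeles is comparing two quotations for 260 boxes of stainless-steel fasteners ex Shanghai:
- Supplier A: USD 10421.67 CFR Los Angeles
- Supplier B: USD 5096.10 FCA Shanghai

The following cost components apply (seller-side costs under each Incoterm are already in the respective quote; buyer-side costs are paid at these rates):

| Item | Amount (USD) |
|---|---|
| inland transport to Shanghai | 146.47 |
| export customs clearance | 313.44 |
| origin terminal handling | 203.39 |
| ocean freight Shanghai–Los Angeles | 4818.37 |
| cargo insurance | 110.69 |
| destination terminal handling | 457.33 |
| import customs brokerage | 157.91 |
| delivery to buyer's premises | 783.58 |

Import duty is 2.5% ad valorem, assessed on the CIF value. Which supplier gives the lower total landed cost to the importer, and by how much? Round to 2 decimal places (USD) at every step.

Supplier A (CFR):
CIF value = CFR price + insurance = 10421.67 + 110.69 = 10532.36
Import duty = 10532.36 × 2.5% = 263.31
Buyer bears (A): 110.69 + 457.33 + 157.91 + 783.58 = 1509.51
Landed cost (A) = invoice 10421.67 + 1509.51 + duty 263.31 = 12194.49
Supplier B (FCA):
CIF value = FCA price + origin terminal + freight + insurance = 5096.10 + 203.39 + 4818.37 + 110.69 = 10228.55
Import duty = 10228.55 × 2.5% = 255.71
Buyer bears (B): 203.39 + 4818.37 + 110.69 + 457.33 + 157.91 + 783.58 = 6531.27
Landed cost (B) = invoice 5096.10 + 6531.27 + duty 255.71 = 11883.08
Difference = |12194.49 − 11883.08| = 311.41

Supplier B is cheaper by USD 311.41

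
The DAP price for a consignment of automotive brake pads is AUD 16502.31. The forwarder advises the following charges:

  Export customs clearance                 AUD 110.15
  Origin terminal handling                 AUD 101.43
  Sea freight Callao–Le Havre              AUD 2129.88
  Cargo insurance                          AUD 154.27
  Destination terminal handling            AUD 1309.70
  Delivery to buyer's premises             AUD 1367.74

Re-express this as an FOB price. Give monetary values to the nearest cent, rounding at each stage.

FOB price: AUD 11540.72

Not relevant to the conversion: export clearance, origin terminal — on the seller under both DAP and FOB; already in the DAP price and stays in the FOB price.
From DAP to FOB, the seller no longer bears: freight, insurance, destination terminal, delivery.
FOB price = 16502.31 − 2129.88 − 154.27 − 1309.70 − 1367.74 = 11540.72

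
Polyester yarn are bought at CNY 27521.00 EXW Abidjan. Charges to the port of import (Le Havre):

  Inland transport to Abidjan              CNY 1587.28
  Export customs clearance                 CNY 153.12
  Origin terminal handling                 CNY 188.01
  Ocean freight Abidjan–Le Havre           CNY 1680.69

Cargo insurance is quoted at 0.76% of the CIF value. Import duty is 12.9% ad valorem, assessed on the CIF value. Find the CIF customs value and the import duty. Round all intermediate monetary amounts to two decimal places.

Let C be the CIF value. C = EXW price + pre-shipment costs + freight + 0.76% × C
C − 0.76% × C = 27521.00 + 1587.28 + 153.12 + 188.01 + 1680.69
0.9924 × C = 31130.10
C = 31130.10 / 0.9924 = 31368.50
Insurance premium = 0.76% × 31368.50 = 238.40
Import duty = 31368.50 × 12.9% = 4046.54

CIF value: CNY 31368.50; import duty: CNY 4046.54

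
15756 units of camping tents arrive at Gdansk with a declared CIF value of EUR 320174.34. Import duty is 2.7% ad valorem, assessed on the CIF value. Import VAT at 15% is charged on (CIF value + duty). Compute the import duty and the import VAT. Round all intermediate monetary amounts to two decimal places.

Import duty = 320174.34 × 2.7% = 8644.71
VAT base = CIF + duty = 320174.34 + 8644.71 = 328819.05
Import VAT = 328819.05 × 15% = 49322.86

Import duty: EUR 8644.71; import VAT: EUR 49322.86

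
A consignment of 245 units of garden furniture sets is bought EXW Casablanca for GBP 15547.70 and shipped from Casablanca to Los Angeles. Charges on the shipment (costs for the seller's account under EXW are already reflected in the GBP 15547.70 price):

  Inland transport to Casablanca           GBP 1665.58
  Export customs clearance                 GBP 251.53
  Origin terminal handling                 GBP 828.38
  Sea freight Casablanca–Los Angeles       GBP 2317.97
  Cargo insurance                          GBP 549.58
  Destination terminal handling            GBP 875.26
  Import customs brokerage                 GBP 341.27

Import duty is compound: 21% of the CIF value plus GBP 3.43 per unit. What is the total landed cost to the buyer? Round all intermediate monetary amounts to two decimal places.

Total landed cost: GBP 27661.38

EXW: the seller makes goods available at their premises; the buyer bears all onward costs.
CIF value = EXW price + inland to port + export clearance + origin terminal + freight + insurance = 15547.70 + 1665.58 + 251.53 + 828.38 + 2317.97 + 549.58 = 21160.74
Ad valorem component: 21160.74 × 21% = 4443.76
Specific component: 245 × 3.43 = 840.35
Import duty = 4443.76 + 840.35 = 5284.11
Buyer bears: inland to port 1665.58 + export clearance 251.53 + origin terminal 828.38 + freight 2317.97 + insurance 549.58 + destination terminal 875.26 + brokerage 341.27 + duty 5284.11 = 12113.68
Landed cost = invoice 15547.70 + 12113.68 = 27661.38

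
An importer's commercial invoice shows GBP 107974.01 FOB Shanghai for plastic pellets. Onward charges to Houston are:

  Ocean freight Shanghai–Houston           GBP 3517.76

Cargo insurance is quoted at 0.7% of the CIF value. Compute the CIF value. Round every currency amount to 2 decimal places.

CIF value: GBP 112277.71

Let C be the CIF value. C = FOB price + freight + 0.7% × C
C − 0.7% × C = 107974.01 + 3517.76
0.993 × C = 111491.77
C = 111491.77 / 0.993 = 112277.71
Insurance premium = 0.7% × 112277.71 = 785.94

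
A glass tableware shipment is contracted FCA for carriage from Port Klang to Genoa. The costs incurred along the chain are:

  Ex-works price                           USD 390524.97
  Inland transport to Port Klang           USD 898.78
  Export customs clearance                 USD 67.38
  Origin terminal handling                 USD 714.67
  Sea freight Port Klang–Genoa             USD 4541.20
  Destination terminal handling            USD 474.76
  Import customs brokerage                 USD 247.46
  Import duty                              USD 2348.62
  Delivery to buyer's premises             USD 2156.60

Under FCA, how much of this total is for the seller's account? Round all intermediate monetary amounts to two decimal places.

Seller's account: USD 391491.13

FCA: the seller delivers export-cleared goods to the carrier; the buyer bears costs from that point.
Seller's account: goods 390524.97 + inland to port 898.78 + export clearance 67.38 = 391491.13
Buyer's account: origin terminal 714.67 + freight 4541.20 + destination terminal 474.76 + brokerage 247.46 + duty 2348.62 + delivery 2156.60 = 10483.31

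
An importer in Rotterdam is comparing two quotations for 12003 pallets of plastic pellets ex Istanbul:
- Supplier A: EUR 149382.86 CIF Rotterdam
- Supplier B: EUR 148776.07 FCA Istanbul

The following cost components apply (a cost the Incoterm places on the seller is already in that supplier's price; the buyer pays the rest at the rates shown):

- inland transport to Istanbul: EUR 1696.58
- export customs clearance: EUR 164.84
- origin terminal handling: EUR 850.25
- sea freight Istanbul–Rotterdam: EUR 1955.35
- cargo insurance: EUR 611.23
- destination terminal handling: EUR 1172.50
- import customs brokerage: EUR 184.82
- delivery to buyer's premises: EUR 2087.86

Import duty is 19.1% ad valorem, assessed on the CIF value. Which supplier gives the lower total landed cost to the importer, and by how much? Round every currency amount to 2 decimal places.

Supplier A is cheaper by EUR 3346.75

Supplier A (CIF):
The CIF price already equals the CIF value: 149382.86
Import duty = 149382.86 × 19.1% = 28532.13
Buyer bears (A): 1172.50 + 184.82 + 2087.86 = 3445.18
Landed cost (A) = invoice 149382.86 + 3445.18 + duty 28532.13 = 181360.17
Supplier B (FCA):
CIF value = FCA price + origin terminal + freight + insurance = 148776.07 + 850.25 + 1955.35 + 611.23 = 152192.90
Import duty = 152192.90 × 19.1% = 29068.84
Buyer bears (B): 850.25 + 1955.35 + 611.23 + 1172.50 + 184.82 + 2087.86 = 6862.01
Landed cost (B) = invoice 148776.07 + 6862.01 + duty 29068.84 = 184706.92
Difference = |181360.17 − 184706.92| = 3346.75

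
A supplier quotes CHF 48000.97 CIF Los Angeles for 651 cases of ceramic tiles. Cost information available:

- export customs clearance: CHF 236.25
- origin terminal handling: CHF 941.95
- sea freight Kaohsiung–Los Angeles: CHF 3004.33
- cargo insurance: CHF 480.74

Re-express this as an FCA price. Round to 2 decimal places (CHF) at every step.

FCA price: CHF 43573.95

Not relevant to the conversion: export clearance — on the seller under both CIF and FCA; already in the CIF price and stays in the FCA price.
From CIF to FCA, the seller no longer bears: origin terminal, freight, insurance.
FCA price = 48000.97 − 941.95 − 3004.33 − 480.74 = 43573.95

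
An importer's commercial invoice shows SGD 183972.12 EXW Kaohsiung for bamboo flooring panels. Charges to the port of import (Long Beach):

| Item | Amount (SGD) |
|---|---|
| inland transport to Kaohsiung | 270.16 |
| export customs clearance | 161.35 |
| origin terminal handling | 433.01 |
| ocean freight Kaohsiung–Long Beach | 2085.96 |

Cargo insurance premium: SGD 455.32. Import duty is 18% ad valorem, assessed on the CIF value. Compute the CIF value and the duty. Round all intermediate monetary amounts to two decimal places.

CIF = EXW price + pre-shipment costs + freight + insurance
CIF = 183972.12 + 270.16 + 161.35 + 433.01 + 2085.96 + 455.32 = 187377.92
Import duty = 187377.92 × 18% = 33728.03

CIF value: SGD 187377.92; import duty: SGD 33728.03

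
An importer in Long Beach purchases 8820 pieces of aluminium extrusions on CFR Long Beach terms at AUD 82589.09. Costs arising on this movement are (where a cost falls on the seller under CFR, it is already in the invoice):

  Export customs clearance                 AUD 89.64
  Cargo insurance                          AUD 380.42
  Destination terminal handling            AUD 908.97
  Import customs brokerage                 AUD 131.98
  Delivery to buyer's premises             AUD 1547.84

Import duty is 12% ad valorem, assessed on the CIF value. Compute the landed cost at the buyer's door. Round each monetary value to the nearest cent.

CFR: the seller pays costs through ocean freight to the destination port, but not insurance.
Already in the invoice (seller's account under CFR): export clearance — exclude.
CIF value = CFR price + insurance = 82589.09 + 380.42 = 82969.51
Import duty = 82969.51 × 12% = 9956.34
Buyer bears: insurance 380.42 + destination terminal 908.97 + brokerage 131.98 + delivery 1547.84 + duty 9956.34 = 12925.55
Landed cost = invoice 82589.09 + 12925.55 = 95514.64

Total landed cost: AUD 95514.64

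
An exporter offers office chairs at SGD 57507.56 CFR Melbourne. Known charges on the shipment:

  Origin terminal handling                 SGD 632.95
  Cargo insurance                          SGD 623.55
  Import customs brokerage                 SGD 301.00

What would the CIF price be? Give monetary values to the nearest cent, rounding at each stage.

CIF price: SGD 58131.11

Not relevant to the conversion: origin terminal — on the seller under both CFR and CIF; already in the CFR price and stays in the CIF price. brokerage — on the buyer under both terms; not part of either seller's price.
From CFR to CIF, the seller additionally bears: insurance.
CIF price = 57507.56 + 623.55 = 58131.11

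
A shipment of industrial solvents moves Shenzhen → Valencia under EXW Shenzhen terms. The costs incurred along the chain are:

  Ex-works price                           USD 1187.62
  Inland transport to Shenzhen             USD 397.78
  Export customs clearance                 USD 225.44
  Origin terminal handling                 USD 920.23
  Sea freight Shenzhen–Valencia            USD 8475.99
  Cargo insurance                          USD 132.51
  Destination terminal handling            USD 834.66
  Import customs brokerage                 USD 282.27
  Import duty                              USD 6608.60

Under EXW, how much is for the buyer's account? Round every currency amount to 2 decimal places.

Buyer's account: USD 17877.48

EXW: the seller makes goods available at their premises; the buyer bears all onward costs.
Seller's account: goods 1187.62 = 1187.62
Buyer's account: inland to port 397.78 + export clearance 225.44 + origin terminal 920.23 + freight 8475.99 + insurance 132.51 + destination terminal 834.66 + brokerage 282.27 + duty 6608.60 = 17877.48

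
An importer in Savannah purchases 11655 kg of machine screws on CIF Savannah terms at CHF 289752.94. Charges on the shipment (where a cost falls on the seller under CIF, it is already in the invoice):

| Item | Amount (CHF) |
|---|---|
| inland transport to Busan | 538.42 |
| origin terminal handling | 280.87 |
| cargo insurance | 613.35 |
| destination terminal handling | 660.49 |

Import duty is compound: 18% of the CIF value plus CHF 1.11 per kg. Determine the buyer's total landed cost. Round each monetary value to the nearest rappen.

CIF: the seller pays costs through ocean freight and marine insurance to the destination port.
Already in the invoice (seller's account under CIF): inland to port, origin terminal, insurance — exclude.
The CIF price already equals the CIF value: 289752.94
Ad valorem component: 289752.94 × 18% = 52155.53
Specific component: 11655 × 1.11 = 12937.05
Import duty = 52155.53 + 12937.05 = 65092.58
Buyer bears: destination terminal 660.49 + duty 65092.58 = 65753.07
Landed cost = invoice 289752.94 + 65753.07 = 355506.01

Total landed cost: CHF 355506.01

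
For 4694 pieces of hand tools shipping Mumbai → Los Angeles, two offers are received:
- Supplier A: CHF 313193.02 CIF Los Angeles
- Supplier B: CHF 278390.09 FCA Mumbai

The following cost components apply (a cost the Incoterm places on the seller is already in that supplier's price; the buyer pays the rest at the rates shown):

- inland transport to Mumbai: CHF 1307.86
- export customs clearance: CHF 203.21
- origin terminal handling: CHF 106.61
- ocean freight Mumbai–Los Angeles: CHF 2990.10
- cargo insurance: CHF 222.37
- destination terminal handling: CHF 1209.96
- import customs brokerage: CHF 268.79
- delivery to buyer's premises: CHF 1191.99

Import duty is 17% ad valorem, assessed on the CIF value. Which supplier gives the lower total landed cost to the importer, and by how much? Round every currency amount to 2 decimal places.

Supplier A (CIF):
The CIF price already equals the CIF value: 313193.02
Import duty = 313193.02 × 17% = 53242.81
Buyer bears (A): 1209.96 + 268.79 + 1191.99 = 2670.74
Landed cost (A) = invoice 313193.02 + 2670.74 + duty 53242.81 = 369106.57
Supplier B (FCA):
CIF value = FCA price + origin terminal + freight + insurance = 278390.09 + 106.61 + 2990.10 + 222.37 = 281709.17
Import duty = 281709.17 × 17% = 47890.56
Buyer bears (B): 106.61 + 2990.10 + 222.37 + 1209.96 + 268.79 + 1191.99 = 5989.82
Landed cost (B) = invoice 278390.09 + 5989.82 + duty 47890.56 = 332270.47
Difference = |369106.57 − 332270.47| = 36836.10

Supplier B is cheaper by CHF 36836.10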